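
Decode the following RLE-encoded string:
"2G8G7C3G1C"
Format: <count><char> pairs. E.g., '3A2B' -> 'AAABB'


Expanding each <count><char> pair:
  2G -> 'GG'
  8G -> 'GGGGGGGG'
  7C -> 'CCCCCCC'
  3G -> 'GGG'
  1C -> 'C'

Decoded = GGGGGGGGGGCCCCCCCGGGC


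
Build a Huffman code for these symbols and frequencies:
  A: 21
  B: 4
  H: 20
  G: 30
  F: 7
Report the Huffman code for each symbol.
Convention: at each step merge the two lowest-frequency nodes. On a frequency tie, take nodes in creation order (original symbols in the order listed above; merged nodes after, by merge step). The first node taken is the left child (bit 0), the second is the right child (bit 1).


Huffman tree construction:
Step 1: Merge B(4) + F(7) = 11
Step 2: Merge (B+F)(11) + H(20) = 31
Step 3: Merge A(21) + G(30) = 51
Step 4: Merge ((B+F)+H)(31) + (A+G)(51) = 82
Read each symbol's code off the tree from the root (left child = 0, right child = 1).

Codes:
  A: 10 (length 2)
  B: 000 (length 3)
  H: 01 (length 2)
  G: 11 (length 2)
  F: 001 (length 3)
Average code length: 175/82 = 2.1341 bits/symbol


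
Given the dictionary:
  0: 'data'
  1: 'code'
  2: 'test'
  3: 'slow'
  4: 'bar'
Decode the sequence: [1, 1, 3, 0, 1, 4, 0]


Look up each index in the dictionary:
  1 -> 'code'
  1 -> 'code'
  3 -> 'slow'
  0 -> 'data'
  1 -> 'code'
  4 -> 'bar'
  0 -> 'data'

Decoded: "code code slow data code bar data"


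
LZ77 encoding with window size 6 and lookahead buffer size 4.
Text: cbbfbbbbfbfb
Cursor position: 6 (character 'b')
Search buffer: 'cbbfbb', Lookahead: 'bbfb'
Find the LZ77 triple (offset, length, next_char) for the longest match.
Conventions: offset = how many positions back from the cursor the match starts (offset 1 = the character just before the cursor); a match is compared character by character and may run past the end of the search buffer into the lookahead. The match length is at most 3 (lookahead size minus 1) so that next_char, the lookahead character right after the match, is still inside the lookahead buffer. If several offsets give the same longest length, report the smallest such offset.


Try each offset into the search buffer:
  offset=1 (pos 5, char 'b'): match length 2
  offset=2 (pos 4, char 'b'): match length 2
  offset=3 (pos 3, char 'f'): match length 0
  offset=4 (pos 2, char 'b'): match length 1
  offset=5 (pos 1, char 'b'): match length 3
  offset=6 (pos 0, char 'c'): match length 0
Longest match has length 3 at offset 5.
next_char = character at position 6 + 3 = 9 -> 'b'

Best match: offset=5, length=3 (matching 'bbf' starting at position 1)
LZ77 triple: (5, 3, 'b')


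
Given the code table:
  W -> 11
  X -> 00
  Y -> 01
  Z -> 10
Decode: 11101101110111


Decoding:
11 -> W
10 -> Z
11 -> W
01 -> Y
11 -> W
01 -> Y
11 -> W


Result: WZWYWYW


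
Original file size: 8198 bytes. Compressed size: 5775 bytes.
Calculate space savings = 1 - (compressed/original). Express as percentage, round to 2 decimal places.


ratio = compressed/original = 5775/8198 = 0.70444
savings = 1 - ratio = 1 - 0.70444 = 0.29556
as a percentage: 0.29556 * 100 = 29.56%

Space savings = 1 - 5775/8198 = 29.56%


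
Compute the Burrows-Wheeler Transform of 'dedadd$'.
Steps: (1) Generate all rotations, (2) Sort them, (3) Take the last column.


Rotations (sorted):
  0: $dedadd -> last char: d
  1: add$ded -> last char: d
  2: d$dedad -> last char: d
  3: dadd$de -> last char: e
  4: dd$deda -> last char: a
  5: dedadd$ -> last char: $
  6: edadd$d -> last char: d


BWT = dddea$d


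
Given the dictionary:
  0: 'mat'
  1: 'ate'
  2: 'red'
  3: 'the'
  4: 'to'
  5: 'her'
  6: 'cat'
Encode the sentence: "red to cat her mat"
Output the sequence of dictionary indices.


Look up each word in the dictionary:
  'red' -> 2
  'to' -> 4
  'cat' -> 6
  'her' -> 5
  'mat' -> 0

Encoded: [2, 4, 6, 5, 0]


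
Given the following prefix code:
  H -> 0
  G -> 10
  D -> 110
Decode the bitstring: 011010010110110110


Decoding step by step:
Bits 0 -> H
Bits 110 -> D
Bits 10 -> G
Bits 0 -> H
Bits 10 -> G
Bits 110 -> D
Bits 110 -> D
Bits 110 -> D


Decoded message: HDGHGDDD


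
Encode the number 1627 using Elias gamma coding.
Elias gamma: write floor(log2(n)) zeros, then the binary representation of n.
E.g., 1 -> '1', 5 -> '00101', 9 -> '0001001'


num_bits = floor(log2(1627)) + 1 = 11
leading_zeros = num_bits - 1 = 10
binary(1627) = 11001011011

Elias gamma(1627) = '0000000000' + '11001011011' = 000000000011001011011 (21 bits)


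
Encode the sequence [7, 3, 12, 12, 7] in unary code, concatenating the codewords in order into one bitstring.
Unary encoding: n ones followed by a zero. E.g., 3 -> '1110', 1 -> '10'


Encode each number as n ones followed by a terminating 0:
  7 -> 11111110 (8 bits)
  3 -> 1110 (4 bits)
  12 -> 1111111111110 (13 bits)
  12 -> 1111111111110 (13 bits)
  7 -> 11111110 (8 bits)
Total length = 8 + 4 + 13 + 13 + 8 = 46 bits.

Unary([7, 3, 12, 12, 7]) = 1111111011101111111111110111111111111011111110 (46 bits)


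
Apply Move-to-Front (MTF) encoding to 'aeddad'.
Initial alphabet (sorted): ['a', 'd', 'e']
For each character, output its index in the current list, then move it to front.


MTF encoding:
'a': index 0 in ['a', 'd', 'e'] -> ['a', 'd', 'e']
'e': index 2 in ['a', 'd', 'e'] -> ['e', 'a', 'd']
'd': index 2 in ['e', 'a', 'd'] -> ['d', 'e', 'a']
'd': index 0 in ['d', 'e', 'a'] -> ['d', 'e', 'a']
'a': index 2 in ['d', 'e', 'a'] -> ['a', 'd', 'e']
'd': index 1 in ['a', 'd', 'e'] -> ['d', 'a', 'e']


Output: [0, 2, 2, 0, 2, 1]


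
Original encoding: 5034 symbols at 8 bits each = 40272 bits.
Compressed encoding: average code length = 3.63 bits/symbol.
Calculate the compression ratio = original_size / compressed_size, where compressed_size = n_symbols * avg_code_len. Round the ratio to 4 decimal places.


original_size = n_symbols * orig_bits = 5034 * 8 = 40272 bits
compressed_size = n_symbols * avg_code_len = 5034 * 3.63 = 18273.42 bits
ratio = original_size / compressed_size = 40272 / 18273.42 = 2.2039

Compression ratio = 2.2039


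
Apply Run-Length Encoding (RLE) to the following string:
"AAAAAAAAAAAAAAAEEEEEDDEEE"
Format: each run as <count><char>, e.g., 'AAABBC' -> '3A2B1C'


Scanning runs left to right:
  i=0: run of 'A' x 15 -> '15A'
  i=15: run of 'E' x 5 -> '5E'
  i=20: run of 'D' x 2 -> '2D'
  i=22: run of 'E' x 3 -> '3E'

RLE = 15A5E2D3E


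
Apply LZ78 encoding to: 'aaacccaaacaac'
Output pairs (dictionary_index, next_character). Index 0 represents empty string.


LZ78 encoding steps:
Dictionary: {0: ''}
Step 1: w='' (idx 0), next='a' -> output (0, 'a'), add 'a' as idx 1
Step 2: w='a' (idx 1), next='a' -> output (1, 'a'), add 'aa' as idx 2
Step 3: w='' (idx 0), next='c' -> output (0, 'c'), add 'c' as idx 3
Step 4: w='c' (idx 3), next='c' -> output (3, 'c'), add 'cc' as idx 4
Step 5: w='aa' (idx 2), next='a' -> output (2, 'a'), add 'aaa' as idx 5
Step 6: w='c' (idx 3), next='a' -> output (3, 'a'), add 'ca' as idx 6
Step 7: w='a' (idx 1), next='c' -> output (1, 'c'), add 'ac' as idx 7


Encoded: [(0, 'a'), (1, 'a'), (0, 'c'), (3, 'c'), (2, 'a'), (3, 'a'), (1, 'c')]


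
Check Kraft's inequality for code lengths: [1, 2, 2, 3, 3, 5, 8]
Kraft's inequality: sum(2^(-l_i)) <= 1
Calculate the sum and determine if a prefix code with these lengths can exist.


Sum = 2^(-1) + 2^(-2) + 2^(-2) + 2^(-3) + 2^(-3) + 2^(-5) + 2^(-8)
    = 0.5 + 0.25 + 0.25 + 0.125 + 0.125 + 0.03125 + 0.00390625
    = 329/256 = 1.28515625
Since 1.28515625 > 1, Kraft's inequality is NOT satisfied.
A prefix code with these lengths CANNOT exist.

Kraft sum = 1.28515625. Not satisfied.


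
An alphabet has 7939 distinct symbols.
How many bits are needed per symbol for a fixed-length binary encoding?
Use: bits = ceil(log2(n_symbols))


log2(7939) = 12.9547
Bracket: 2^12 = 4096 < 7939 <= 2^13 = 8192
So ceil(log2(7939)) = 13

bits = ceil(log2(7939)) = ceil(12.9547) = 13 bits


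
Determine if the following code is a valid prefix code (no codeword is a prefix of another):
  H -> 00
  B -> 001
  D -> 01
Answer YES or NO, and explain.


Checking each pair (does one codeword prefix another?):
  H='00' vs B='001': prefix -- VIOLATION

NO -- this is NOT a valid prefix code. H (00) is a prefix of B (001).


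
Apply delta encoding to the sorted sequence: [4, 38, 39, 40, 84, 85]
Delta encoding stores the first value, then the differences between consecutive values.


First value: 4
Deltas:
  38 - 4 = 34
  39 - 38 = 1
  40 - 39 = 1
  84 - 40 = 44
  85 - 84 = 1


Delta encoded: [4, 34, 1, 1, 44, 1]


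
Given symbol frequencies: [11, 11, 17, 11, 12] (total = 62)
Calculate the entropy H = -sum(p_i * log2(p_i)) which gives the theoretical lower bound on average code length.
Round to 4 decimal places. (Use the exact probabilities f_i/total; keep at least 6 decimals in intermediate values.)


Per-symbol terms -p_i * log2(p_i) with p_i = f_i/62:
  p = 11/62 = 0.177419: log2(p) = -2.494765, -p*log2(p) = 0.442620
  p = 11/62 = 0.177419: log2(p) = -2.494765, -p*log2(p) = 0.442620
  p = 17/62 = 0.274194: log2(p) = -1.866733, -p*log2(p) = 0.511846
  p = 11/62 = 0.177419: log2(p) = -2.494765, -p*log2(p) = 0.442620
  p = 12/62 = 0.193548: log2(p) = -2.369234, -p*log2(p) = 0.458561
H = 0.442620 + 0.442620 + 0.511846 + 0.442620 + 0.458561 = 2.298267

H = 2.2983 bits/symbol


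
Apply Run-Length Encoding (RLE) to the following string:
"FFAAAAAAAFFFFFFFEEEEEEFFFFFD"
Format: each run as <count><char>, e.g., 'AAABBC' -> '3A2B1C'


Scanning runs left to right:
  i=0: run of 'F' x 2 -> '2F'
  i=2: run of 'A' x 7 -> '7A'
  i=9: run of 'F' x 7 -> '7F'
  i=16: run of 'E' x 6 -> '6E'
  i=22: run of 'F' x 5 -> '5F'
  i=27: run of 'D' x 1 -> '1D'

RLE = 2F7A7F6E5F1D


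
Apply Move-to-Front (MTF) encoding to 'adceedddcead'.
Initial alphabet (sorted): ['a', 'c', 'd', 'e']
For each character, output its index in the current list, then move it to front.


MTF encoding:
'a': index 0 in ['a', 'c', 'd', 'e'] -> ['a', 'c', 'd', 'e']
'd': index 2 in ['a', 'c', 'd', 'e'] -> ['d', 'a', 'c', 'e']
'c': index 2 in ['d', 'a', 'c', 'e'] -> ['c', 'd', 'a', 'e']
'e': index 3 in ['c', 'd', 'a', 'e'] -> ['e', 'c', 'd', 'a']
'e': index 0 in ['e', 'c', 'd', 'a'] -> ['e', 'c', 'd', 'a']
'd': index 2 in ['e', 'c', 'd', 'a'] -> ['d', 'e', 'c', 'a']
'd': index 0 in ['d', 'e', 'c', 'a'] -> ['d', 'e', 'c', 'a']
'd': index 0 in ['d', 'e', 'c', 'a'] -> ['d', 'e', 'c', 'a']
'c': index 2 in ['d', 'e', 'c', 'a'] -> ['c', 'd', 'e', 'a']
'e': index 2 in ['c', 'd', 'e', 'a'] -> ['e', 'c', 'd', 'a']
'a': index 3 in ['e', 'c', 'd', 'a'] -> ['a', 'e', 'c', 'd']
'd': index 3 in ['a', 'e', 'c', 'd'] -> ['d', 'a', 'e', 'c']


Output: [0, 2, 2, 3, 0, 2, 0, 0, 2, 2, 3, 3]


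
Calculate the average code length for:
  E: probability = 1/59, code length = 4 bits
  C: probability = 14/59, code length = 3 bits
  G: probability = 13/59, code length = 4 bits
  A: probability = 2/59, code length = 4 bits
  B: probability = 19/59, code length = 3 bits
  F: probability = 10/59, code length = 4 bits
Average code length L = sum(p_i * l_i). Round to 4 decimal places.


Weighted contributions p_i * l_i:
  E: (1/59) * 4 = 4/59
  C: (14/59) * 3 = 42/59
  G: (13/59) * 4 = 52/59
  A: (2/59) * 4 = 8/59
  B: (19/59) * 3 = 57/59
  F: (10/59) * 4 = 40/59
Sum = (4 + 42 + 52 + 8 + 57 + 40)/59 = 203/59

L = 203/59 = 3.4407 bits/symbol


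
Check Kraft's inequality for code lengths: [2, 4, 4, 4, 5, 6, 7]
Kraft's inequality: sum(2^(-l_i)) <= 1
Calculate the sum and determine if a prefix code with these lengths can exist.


Sum = 2^(-2) + 2^(-4) + 2^(-4) + 2^(-4) + 2^(-5) + 2^(-6) + 2^(-7)
    = 0.25 + 0.0625 + 0.0625 + 0.0625 + 0.03125 + 0.015625 + 0.0078125
    = 63/128 = 0.4921875
Since 0.4921875 <= 1, Kraft's inequality IS satisfied.
A prefix code with these lengths CAN exist.

Kraft sum = 0.4921875. Satisfied.


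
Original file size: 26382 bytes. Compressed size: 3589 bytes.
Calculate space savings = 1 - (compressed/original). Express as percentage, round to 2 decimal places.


ratio = compressed/original = 3589/26382 = 0.13604
savings = 1 - ratio = 1 - 0.13604 = 0.86396
as a percentage: 0.86396 * 100 = 86.4%

Space savings = 1 - 3589/26382 = 86.4%


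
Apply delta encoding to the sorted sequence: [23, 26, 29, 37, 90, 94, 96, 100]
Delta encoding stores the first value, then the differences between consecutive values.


First value: 23
Deltas:
  26 - 23 = 3
  29 - 26 = 3
  37 - 29 = 8
  90 - 37 = 53
  94 - 90 = 4
  96 - 94 = 2
  100 - 96 = 4


Delta encoded: [23, 3, 3, 8, 53, 4, 2, 4]


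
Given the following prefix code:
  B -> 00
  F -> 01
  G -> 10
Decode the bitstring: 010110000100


Decoding step by step:
Bits 01 -> F
Bits 01 -> F
Bits 10 -> G
Bits 00 -> B
Bits 01 -> F
Bits 00 -> B


Decoded message: FFGBFB


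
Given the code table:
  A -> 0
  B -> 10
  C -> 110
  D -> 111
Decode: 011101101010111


Decoding:
0 -> A
111 -> D
0 -> A
110 -> C
10 -> B
10 -> B
111 -> D


Result: ADACBBD


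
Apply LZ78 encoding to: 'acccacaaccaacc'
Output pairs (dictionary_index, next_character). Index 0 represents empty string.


LZ78 encoding steps:
Dictionary: {0: ''}
Step 1: w='' (idx 0), next='a' -> output (0, 'a'), add 'a' as idx 1
Step 2: w='' (idx 0), next='c' -> output (0, 'c'), add 'c' as idx 2
Step 3: w='c' (idx 2), next='c' -> output (2, 'c'), add 'cc' as idx 3
Step 4: w='a' (idx 1), next='c' -> output (1, 'c'), add 'ac' as idx 4
Step 5: w='a' (idx 1), next='a' -> output (1, 'a'), add 'aa' as idx 5
Step 6: w='cc' (idx 3), next='a' -> output (3, 'a'), add 'cca' as idx 6
Step 7: w='ac' (idx 4), next='c' -> output (4, 'c'), add 'acc' as idx 7


Encoded: [(0, 'a'), (0, 'c'), (2, 'c'), (1, 'c'), (1, 'a'), (3, 'a'), (4, 'c')]


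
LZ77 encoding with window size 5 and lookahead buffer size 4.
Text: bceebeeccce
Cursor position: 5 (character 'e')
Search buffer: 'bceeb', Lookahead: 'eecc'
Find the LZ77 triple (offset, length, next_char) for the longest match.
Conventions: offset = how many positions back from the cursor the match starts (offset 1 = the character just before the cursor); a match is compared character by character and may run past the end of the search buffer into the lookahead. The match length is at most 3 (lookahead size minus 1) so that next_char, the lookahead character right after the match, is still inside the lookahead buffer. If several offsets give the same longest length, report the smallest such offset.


Try each offset into the search buffer:
  offset=1 (pos 4, char 'b'): match length 0
  offset=2 (pos 3, char 'e'): match length 1
  offset=3 (pos 2, char 'e'): match length 2
  offset=4 (pos 1, char 'c'): match length 0
  offset=5 (pos 0, char 'b'): match length 0
Longest match has length 2 at offset 3.
next_char = character at position 5 + 2 = 7 -> 'c'

Best match: offset=3, length=2 (matching 'ee' starting at position 2)
LZ77 triple: (3, 2, 'c')


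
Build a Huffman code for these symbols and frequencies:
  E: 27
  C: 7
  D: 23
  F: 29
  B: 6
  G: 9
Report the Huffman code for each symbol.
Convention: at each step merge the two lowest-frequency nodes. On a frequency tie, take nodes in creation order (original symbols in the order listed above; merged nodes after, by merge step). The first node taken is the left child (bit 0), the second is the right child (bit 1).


Huffman tree construction:
Step 1: Merge B(6) + C(7) = 13
Step 2: Merge G(9) + (B+C)(13) = 22
Step 3: Merge (G+(B+C))(22) + D(23) = 45
Step 4: Merge E(27) + F(29) = 56
Step 5: Merge ((G+(B+C))+D)(45) + (E+F)(56) = 101
Read each symbol's code off the tree from the root (left child = 0, right child = 1).

Codes:
  E: 10 (length 2)
  C: 0011 (length 4)
  D: 01 (length 2)
  F: 11 (length 2)
  B: 0010 (length 4)
  G: 000 (length 3)
Average code length: 237/101 = 2.3465 bits/symbol


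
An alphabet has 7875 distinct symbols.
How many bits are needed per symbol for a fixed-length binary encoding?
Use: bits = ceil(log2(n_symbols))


log2(7875) = 12.9431
Bracket: 2^12 = 4096 < 7875 <= 2^13 = 8192
So ceil(log2(7875)) = 13

bits = ceil(log2(7875)) = ceil(12.9431) = 13 bits


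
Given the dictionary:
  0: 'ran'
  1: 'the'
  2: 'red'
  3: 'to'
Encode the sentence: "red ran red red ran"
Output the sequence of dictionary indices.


Look up each word in the dictionary:
  'red' -> 2
  'ran' -> 0
  'red' -> 2
  'red' -> 2
  'ran' -> 0

Encoded: [2, 0, 2, 2, 0]


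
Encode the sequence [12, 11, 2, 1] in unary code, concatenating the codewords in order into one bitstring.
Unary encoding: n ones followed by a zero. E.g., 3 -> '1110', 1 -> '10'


Encode each number as n ones followed by a terminating 0:
  12 -> 1111111111110 (13 bits)
  11 -> 111111111110 (12 bits)
  2 -> 110 (3 bits)
  1 -> 10 (2 bits)
Total length = 13 + 12 + 3 + 2 = 30 bits.

Unary([12, 11, 2, 1]) = 111111111111011111111111011010 (30 bits)


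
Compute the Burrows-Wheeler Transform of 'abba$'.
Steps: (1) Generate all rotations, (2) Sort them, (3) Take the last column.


Rotations (sorted):
  0: $abba -> last char: a
  1: a$abb -> last char: b
  2: abba$ -> last char: $
  3: ba$ab -> last char: b
  4: bba$a -> last char: a


BWT = ab$ba


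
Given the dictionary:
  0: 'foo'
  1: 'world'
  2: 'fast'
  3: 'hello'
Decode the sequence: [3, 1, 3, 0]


Look up each index in the dictionary:
  3 -> 'hello'
  1 -> 'world'
  3 -> 'hello'
  0 -> 'foo'

Decoded: "hello world hello foo"


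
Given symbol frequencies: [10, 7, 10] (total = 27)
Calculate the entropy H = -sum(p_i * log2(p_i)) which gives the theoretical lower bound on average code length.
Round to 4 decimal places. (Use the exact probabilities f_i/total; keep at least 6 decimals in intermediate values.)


Per-symbol terms -p_i * log2(p_i) with p_i = f_i/27:
  p = 10/27 = 0.370370: log2(p) = -1.432959, -p*log2(p) = 0.530726
  p = 7/27 = 0.259259: log2(p) = -1.947533, -p*log2(p) = 0.504916
  p = 10/27 = 0.370370: log2(p) = -1.432959, -p*log2(p) = 0.530726
H = 0.530726 + 0.504916 + 0.530726 = 1.566368

H = 1.5664 bits/symbol


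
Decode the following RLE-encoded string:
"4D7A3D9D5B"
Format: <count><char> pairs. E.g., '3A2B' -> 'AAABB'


Expanding each <count><char> pair:
  4D -> 'DDDD'
  7A -> 'AAAAAAA'
  3D -> 'DDD'
  9D -> 'DDDDDDDDD'
  5B -> 'BBBBB'

Decoded = DDDDAAAAAAADDDDDDDDDDDDBBBBB


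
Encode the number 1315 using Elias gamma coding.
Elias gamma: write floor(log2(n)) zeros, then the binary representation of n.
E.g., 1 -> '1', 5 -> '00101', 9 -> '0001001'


num_bits = floor(log2(1315)) + 1 = 11
leading_zeros = num_bits - 1 = 10
binary(1315) = 10100100011

Elias gamma(1315) = '0000000000' + '10100100011' = 000000000010100100011 (21 bits)


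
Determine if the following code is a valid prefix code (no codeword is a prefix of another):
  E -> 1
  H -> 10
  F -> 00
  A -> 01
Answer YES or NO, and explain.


Checking each pair (does one codeword prefix another?):
  E='1' vs H='10': prefix -- VIOLATION

NO -- this is NOT a valid prefix code. E (1) is a prefix of H (10).


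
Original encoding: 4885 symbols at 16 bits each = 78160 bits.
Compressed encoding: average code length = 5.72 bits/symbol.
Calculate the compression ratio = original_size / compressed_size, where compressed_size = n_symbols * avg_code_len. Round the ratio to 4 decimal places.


original_size = n_symbols * orig_bits = 4885 * 16 = 78160 bits
compressed_size = n_symbols * avg_code_len = 4885 * 5.72 = 27942.2 bits
ratio = original_size / compressed_size = 78160 / 27942.2 = 2.7972

Compression ratio = 2.7972


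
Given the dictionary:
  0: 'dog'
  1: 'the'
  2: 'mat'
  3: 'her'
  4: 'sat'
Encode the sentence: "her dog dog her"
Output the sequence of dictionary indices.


Look up each word in the dictionary:
  'her' -> 3
  'dog' -> 0
  'dog' -> 0
  'her' -> 3

Encoded: [3, 0, 0, 3]


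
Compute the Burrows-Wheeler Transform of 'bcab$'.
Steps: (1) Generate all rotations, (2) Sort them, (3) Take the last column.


Rotations (sorted):
  0: $bcab -> last char: b
  1: ab$bc -> last char: c
  2: b$bca -> last char: a
  3: bcab$ -> last char: $
  4: cab$b -> last char: b


BWT = bca$b


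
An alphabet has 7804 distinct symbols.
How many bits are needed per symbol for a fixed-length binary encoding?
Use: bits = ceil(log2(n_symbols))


log2(7804) = 12.93
Bracket: 2^12 = 4096 < 7804 <= 2^13 = 8192
So ceil(log2(7804)) = 13

bits = ceil(log2(7804)) = ceil(12.93) = 13 bits


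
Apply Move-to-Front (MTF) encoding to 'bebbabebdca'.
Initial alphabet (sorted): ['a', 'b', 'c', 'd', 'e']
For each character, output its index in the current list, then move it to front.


MTF encoding:
'b': index 1 in ['a', 'b', 'c', 'd', 'e'] -> ['b', 'a', 'c', 'd', 'e']
'e': index 4 in ['b', 'a', 'c', 'd', 'e'] -> ['e', 'b', 'a', 'c', 'd']
'b': index 1 in ['e', 'b', 'a', 'c', 'd'] -> ['b', 'e', 'a', 'c', 'd']
'b': index 0 in ['b', 'e', 'a', 'c', 'd'] -> ['b', 'e', 'a', 'c', 'd']
'a': index 2 in ['b', 'e', 'a', 'c', 'd'] -> ['a', 'b', 'e', 'c', 'd']
'b': index 1 in ['a', 'b', 'e', 'c', 'd'] -> ['b', 'a', 'e', 'c', 'd']
'e': index 2 in ['b', 'a', 'e', 'c', 'd'] -> ['e', 'b', 'a', 'c', 'd']
'b': index 1 in ['e', 'b', 'a', 'c', 'd'] -> ['b', 'e', 'a', 'c', 'd']
'd': index 4 in ['b', 'e', 'a', 'c', 'd'] -> ['d', 'b', 'e', 'a', 'c']
'c': index 4 in ['d', 'b', 'e', 'a', 'c'] -> ['c', 'd', 'b', 'e', 'a']
'a': index 4 in ['c', 'd', 'b', 'e', 'a'] -> ['a', 'c', 'd', 'b', 'e']


Output: [1, 4, 1, 0, 2, 1, 2, 1, 4, 4, 4]


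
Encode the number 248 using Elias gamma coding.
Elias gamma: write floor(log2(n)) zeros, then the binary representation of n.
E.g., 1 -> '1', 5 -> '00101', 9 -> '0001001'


num_bits = floor(log2(248)) + 1 = 8
leading_zeros = num_bits - 1 = 7
binary(248) = 11111000

Elias gamma(248) = '0000000' + '11111000' = 000000011111000 (15 bits)


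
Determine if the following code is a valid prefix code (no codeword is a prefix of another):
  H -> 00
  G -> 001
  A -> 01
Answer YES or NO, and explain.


Checking each pair (does one codeword prefix another?):
  H='00' vs G='001': prefix -- VIOLATION

NO -- this is NOT a valid prefix code. H (00) is a prefix of G (001).


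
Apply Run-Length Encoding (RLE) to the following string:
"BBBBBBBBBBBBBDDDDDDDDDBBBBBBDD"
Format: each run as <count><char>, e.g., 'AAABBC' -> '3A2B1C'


Scanning runs left to right:
  i=0: run of 'B' x 13 -> '13B'
  i=13: run of 'D' x 9 -> '9D'
  i=22: run of 'B' x 6 -> '6B'
  i=28: run of 'D' x 2 -> '2D'

RLE = 13B9D6B2D


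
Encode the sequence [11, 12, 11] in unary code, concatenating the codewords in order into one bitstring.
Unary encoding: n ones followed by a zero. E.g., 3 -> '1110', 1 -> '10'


Encode each number as n ones followed by a terminating 0:
  11 -> 111111111110 (12 bits)
  12 -> 1111111111110 (13 bits)
  11 -> 111111111110 (12 bits)
Total length = 12 + 13 + 12 = 37 bits.

Unary([11, 12, 11]) = 1111111111101111111111110111111111110 (37 bits)


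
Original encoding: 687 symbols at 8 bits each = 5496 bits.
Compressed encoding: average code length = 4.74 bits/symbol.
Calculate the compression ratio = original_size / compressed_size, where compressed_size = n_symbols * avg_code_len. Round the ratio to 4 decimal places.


original_size = n_symbols * orig_bits = 687 * 8 = 5496 bits
compressed_size = n_symbols * avg_code_len = 687 * 4.74 = 3256.38 bits
ratio = original_size / compressed_size = 5496 / 3256.38 = 1.6878

Compression ratio = 1.6878


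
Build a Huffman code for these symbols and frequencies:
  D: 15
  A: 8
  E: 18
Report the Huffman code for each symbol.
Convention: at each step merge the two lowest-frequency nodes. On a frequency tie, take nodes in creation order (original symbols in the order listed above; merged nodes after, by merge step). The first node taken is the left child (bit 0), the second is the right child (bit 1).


Huffman tree construction:
Step 1: Merge A(8) + D(15) = 23
Step 2: Merge E(18) + (A+D)(23) = 41
Read each symbol's code off the tree from the root (left child = 0, right child = 1).

Codes:
  D: 11 (length 2)
  A: 10 (length 2)
  E: 0 (length 1)
Average code length: 64/41 = 1.5610 bits/symbol


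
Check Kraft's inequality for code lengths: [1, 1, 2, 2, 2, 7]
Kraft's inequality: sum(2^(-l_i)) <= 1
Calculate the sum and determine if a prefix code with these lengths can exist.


Sum = 2^(-1) + 2^(-1) + 2^(-2) + 2^(-2) + 2^(-2) + 2^(-7)
    = 0.5 + 0.5 + 0.25 + 0.25 + 0.25 + 0.0078125
    = 225/128 = 1.7578125
Since 1.7578125 > 1, Kraft's inequality is NOT satisfied.
A prefix code with these lengths CANNOT exist.

Kraft sum = 1.7578125. Not satisfied.


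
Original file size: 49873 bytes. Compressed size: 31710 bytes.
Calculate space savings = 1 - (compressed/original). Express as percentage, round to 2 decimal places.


ratio = compressed/original = 31710/49873 = 0.635815
savings = 1 - ratio = 1 - 0.635815 = 0.364185
as a percentage: 0.364185 * 100 = 36.42%

Space savings = 1 - 31710/49873 = 36.42%


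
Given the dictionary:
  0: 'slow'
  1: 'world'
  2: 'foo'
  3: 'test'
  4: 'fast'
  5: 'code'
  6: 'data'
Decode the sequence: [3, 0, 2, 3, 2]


Look up each index in the dictionary:
  3 -> 'test'
  0 -> 'slow'
  2 -> 'foo'
  3 -> 'test'
  2 -> 'foo'

Decoded: "test slow foo test foo"


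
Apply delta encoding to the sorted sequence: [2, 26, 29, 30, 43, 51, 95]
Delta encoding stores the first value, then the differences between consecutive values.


First value: 2
Deltas:
  26 - 2 = 24
  29 - 26 = 3
  30 - 29 = 1
  43 - 30 = 13
  51 - 43 = 8
  95 - 51 = 44


Delta encoded: [2, 24, 3, 1, 13, 8, 44]


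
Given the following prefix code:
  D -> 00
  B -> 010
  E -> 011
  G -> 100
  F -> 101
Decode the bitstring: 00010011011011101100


Decoding step by step:
Bits 00 -> D
Bits 010 -> B
Bits 011 -> E
Bits 011 -> E
Bits 011 -> E
Bits 101 -> F
Bits 100 -> G


Decoded message: DBEEEFG


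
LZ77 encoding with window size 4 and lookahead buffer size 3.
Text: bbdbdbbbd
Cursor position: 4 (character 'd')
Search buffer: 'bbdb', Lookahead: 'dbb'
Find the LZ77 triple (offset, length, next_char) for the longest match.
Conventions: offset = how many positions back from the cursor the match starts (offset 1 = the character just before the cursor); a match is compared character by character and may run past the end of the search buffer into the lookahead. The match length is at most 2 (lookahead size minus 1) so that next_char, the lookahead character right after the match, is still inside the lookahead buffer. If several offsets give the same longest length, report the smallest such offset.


Try each offset into the search buffer:
  offset=1 (pos 3, char 'b'): match length 0
  offset=2 (pos 2, char 'd'): match length 2
  offset=3 (pos 1, char 'b'): match length 0
  offset=4 (pos 0, char 'b'): match length 0
Longest match has length 2 at offset 2.
next_char = character at position 4 + 2 = 6 -> 'b'

Best match: offset=2, length=2 (matching 'db' starting at position 2)
LZ77 triple: (2, 2, 'b')


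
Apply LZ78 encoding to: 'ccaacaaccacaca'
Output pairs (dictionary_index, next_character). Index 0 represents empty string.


LZ78 encoding steps:
Dictionary: {0: ''}
Step 1: w='' (idx 0), next='c' -> output (0, 'c'), add 'c' as idx 1
Step 2: w='c' (idx 1), next='a' -> output (1, 'a'), add 'ca' as idx 2
Step 3: w='' (idx 0), next='a' -> output (0, 'a'), add 'a' as idx 3
Step 4: w='ca' (idx 2), next='a' -> output (2, 'a'), add 'caa' as idx 4
Step 5: w='c' (idx 1), next='c' -> output (1, 'c'), add 'cc' as idx 5
Step 6: w='a' (idx 3), next='c' -> output (3, 'c'), add 'ac' as idx 6
Step 7: w='ac' (idx 6), next='a' -> output (6, 'a'), add 'aca' as idx 7


Encoded: [(0, 'c'), (1, 'a'), (0, 'a'), (2, 'a'), (1, 'c'), (3, 'c'), (6, 'a')]


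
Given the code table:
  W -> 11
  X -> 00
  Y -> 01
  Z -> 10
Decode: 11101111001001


Decoding:
11 -> W
10 -> Z
11 -> W
11 -> W
00 -> X
10 -> Z
01 -> Y


Result: WZWWXZY


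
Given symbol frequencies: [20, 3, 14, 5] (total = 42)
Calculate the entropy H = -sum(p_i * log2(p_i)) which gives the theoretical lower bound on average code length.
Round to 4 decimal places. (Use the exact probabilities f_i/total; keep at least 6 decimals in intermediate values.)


Per-symbol terms -p_i * log2(p_i) with p_i = f_i/42:
  p = 20/42 = 0.476190: log2(p) = -1.070389, -p*log2(p) = 0.509709
  p = 3/42 = 0.071429: log2(p) = -3.807355, -p*log2(p) = 0.271954
  p = 14/42 = 0.333333: log2(p) = -1.584963, -p*log2(p) = 0.528321
  p = 5/42 = 0.119048: log2(p) = -3.070389, -p*log2(p) = 0.365523
H = 0.509709 + 0.271954 + 0.528321 + 0.365523 = 1.675507

H = 1.6755 bits/symbol


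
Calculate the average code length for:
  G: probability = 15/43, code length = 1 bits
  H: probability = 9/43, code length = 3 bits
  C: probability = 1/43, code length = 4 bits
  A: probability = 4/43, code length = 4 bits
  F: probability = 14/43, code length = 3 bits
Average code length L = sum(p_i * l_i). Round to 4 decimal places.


Weighted contributions p_i * l_i:
  G: (15/43) * 1 = 15/43
  H: (9/43) * 3 = 27/43
  C: (1/43) * 4 = 4/43
  A: (4/43) * 4 = 16/43
  F: (14/43) * 3 = 42/43
Sum = (15 + 27 + 4 + 16 + 42)/43 = 104/43

L = 104/43 = 2.4186 bits/symbol


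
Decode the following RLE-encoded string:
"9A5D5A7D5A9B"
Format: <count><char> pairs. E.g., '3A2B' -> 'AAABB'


Expanding each <count><char> pair:
  9A -> 'AAAAAAAAA'
  5D -> 'DDDDD'
  5A -> 'AAAAA'
  7D -> 'DDDDDDD'
  5A -> 'AAAAA'
  9B -> 'BBBBBBBBB'

Decoded = AAAAAAAAADDDDDAAAAADDDDDDDAAAAABBBBBBBBB


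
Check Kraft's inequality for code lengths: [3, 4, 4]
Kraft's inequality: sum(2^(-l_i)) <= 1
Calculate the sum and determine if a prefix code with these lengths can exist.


Sum = 2^(-3) + 2^(-4) + 2^(-4)
    = 0.125 + 0.0625 + 0.0625
    = 4/16 = 0.25
Since 0.25 <= 1, Kraft's inequality IS satisfied.
A prefix code with these lengths CAN exist.

Kraft sum = 0.25. Satisfied.


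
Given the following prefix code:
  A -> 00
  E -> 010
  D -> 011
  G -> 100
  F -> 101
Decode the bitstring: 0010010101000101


Decoding step by step:
Bits 00 -> A
Bits 100 -> G
Bits 101 -> F
Bits 010 -> E
Bits 00 -> A
Bits 101 -> F


Decoded message: AGFEAF


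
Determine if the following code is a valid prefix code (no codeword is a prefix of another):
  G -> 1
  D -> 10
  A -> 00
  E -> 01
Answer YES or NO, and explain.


Checking each pair (does one codeword prefix another?):
  G='1' vs D='10': prefix -- VIOLATION

NO -- this is NOT a valid prefix code. G (1) is a prefix of D (10).


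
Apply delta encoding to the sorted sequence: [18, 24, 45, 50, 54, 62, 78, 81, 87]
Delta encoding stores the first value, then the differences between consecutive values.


First value: 18
Deltas:
  24 - 18 = 6
  45 - 24 = 21
  50 - 45 = 5
  54 - 50 = 4
  62 - 54 = 8
  78 - 62 = 16
  81 - 78 = 3
  87 - 81 = 6


Delta encoded: [18, 6, 21, 5, 4, 8, 16, 3, 6]


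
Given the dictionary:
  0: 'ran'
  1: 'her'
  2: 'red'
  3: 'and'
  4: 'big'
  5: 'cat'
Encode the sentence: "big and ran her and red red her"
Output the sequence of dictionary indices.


Look up each word in the dictionary:
  'big' -> 4
  'and' -> 3
  'ran' -> 0
  'her' -> 1
  'and' -> 3
  'red' -> 2
  'red' -> 2
  'her' -> 1

Encoded: [4, 3, 0, 1, 3, 2, 2, 1]


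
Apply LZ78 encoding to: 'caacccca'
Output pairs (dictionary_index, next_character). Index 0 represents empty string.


LZ78 encoding steps:
Dictionary: {0: ''}
Step 1: w='' (idx 0), next='c' -> output (0, 'c'), add 'c' as idx 1
Step 2: w='' (idx 0), next='a' -> output (0, 'a'), add 'a' as idx 2
Step 3: w='a' (idx 2), next='c' -> output (2, 'c'), add 'ac' as idx 3
Step 4: w='c' (idx 1), next='c' -> output (1, 'c'), add 'cc' as idx 4
Step 5: w='c' (idx 1), next='a' -> output (1, 'a'), add 'ca' as idx 5


Encoded: [(0, 'c'), (0, 'a'), (2, 'c'), (1, 'c'), (1, 'a')]


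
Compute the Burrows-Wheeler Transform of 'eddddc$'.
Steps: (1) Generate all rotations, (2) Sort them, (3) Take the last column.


Rotations (sorted):
  0: $eddddc -> last char: c
  1: c$edddd -> last char: d
  2: dc$eddd -> last char: d
  3: ddc$edd -> last char: d
  4: dddc$ed -> last char: d
  5: ddddc$e -> last char: e
  6: eddddc$ -> last char: $


BWT = cdddde$


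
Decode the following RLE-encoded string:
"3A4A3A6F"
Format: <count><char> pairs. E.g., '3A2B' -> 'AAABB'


Expanding each <count><char> pair:
  3A -> 'AAA'
  4A -> 'AAAA'
  3A -> 'AAA'
  6F -> 'FFFFFF'

Decoded = AAAAAAAAAAFFFFFF


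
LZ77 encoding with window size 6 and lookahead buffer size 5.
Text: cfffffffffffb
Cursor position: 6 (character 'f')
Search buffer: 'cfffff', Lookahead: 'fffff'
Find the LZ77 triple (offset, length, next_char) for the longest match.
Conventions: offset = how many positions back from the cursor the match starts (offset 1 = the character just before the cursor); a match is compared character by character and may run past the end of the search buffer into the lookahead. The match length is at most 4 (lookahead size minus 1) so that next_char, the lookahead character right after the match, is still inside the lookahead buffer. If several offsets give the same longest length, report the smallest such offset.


Try each offset into the search buffer:
  offset=1 (pos 5, char 'f'): match length 4
  offset=2 (pos 4, char 'f'): match length 4
  offset=3 (pos 3, char 'f'): match length 4
  offset=4 (pos 2, char 'f'): match length 4
  offset=5 (pos 1, char 'f'): match length 4
  offset=6 (pos 0, char 'c'): match length 0
Longest match has length 4, found at offsets 1, 2, 3, 4, 5; take the smallest, offset 1.
next_char = character at position 6 + 4 = 10 -> 'f'

Best match: offset=1, length=4 (matching 'ffff' starting at position 5)
LZ77 triple: (1, 4, 'f')


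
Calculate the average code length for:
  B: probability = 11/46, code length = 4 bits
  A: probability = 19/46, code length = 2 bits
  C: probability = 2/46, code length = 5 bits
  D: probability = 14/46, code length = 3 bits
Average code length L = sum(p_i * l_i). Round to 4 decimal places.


Weighted contributions p_i * l_i:
  B: (11/46) * 4 = 44/46
  A: (19/46) * 2 = 38/46
  C: (2/46) * 5 = 10/46
  D: (14/46) * 3 = 42/46
Sum = (44 + 38 + 10 + 42)/46 = 134/46

L = 134/46 = 2.9130 bits/symbol


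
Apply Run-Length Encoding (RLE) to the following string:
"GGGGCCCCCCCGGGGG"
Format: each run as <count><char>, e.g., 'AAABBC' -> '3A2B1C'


Scanning runs left to right:
  i=0: run of 'G' x 4 -> '4G'
  i=4: run of 'C' x 7 -> '7C'
  i=11: run of 'G' x 5 -> '5G'

RLE = 4G7C5G


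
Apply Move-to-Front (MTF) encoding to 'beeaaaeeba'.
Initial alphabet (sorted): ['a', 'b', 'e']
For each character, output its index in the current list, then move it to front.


MTF encoding:
'b': index 1 in ['a', 'b', 'e'] -> ['b', 'a', 'e']
'e': index 2 in ['b', 'a', 'e'] -> ['e', 'b', 'a']
'e': index 0 in ['e', 'b', 'a'] -> ['e', 'b', 'a']
'a': index 2 in ['e', 'b', 'a'] -> ['a', 'e', 'b']
'a': index 0 in ['a', 'e', 'b'] -> ['a', 'e', 'b']
'a': index 0 in ['a', 'e', 'b'] -> ['a', 'e', 'b']
'e': index 1 in ['a', 'e', 'b'] -> ['e', 'a', 'b']
'e': index 0 in ['e', 'a', 'b'] -> ['e', 'a', 'b']
'b': index 2 in ['e', 'a', 'b'] -> ['b', 'e', 'a']
'a': index 2 in ['b', 'e', 'a'] -> ['a', 'b', 'e']


Output: [1, 2, 0, 2, 0, 0, 1, 0, 2, 2]


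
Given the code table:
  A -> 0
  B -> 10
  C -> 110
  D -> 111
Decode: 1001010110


Decoding:
10 -> B
0 -> A
10 -> B
10 -> B
110 -> C


Result: BABBC


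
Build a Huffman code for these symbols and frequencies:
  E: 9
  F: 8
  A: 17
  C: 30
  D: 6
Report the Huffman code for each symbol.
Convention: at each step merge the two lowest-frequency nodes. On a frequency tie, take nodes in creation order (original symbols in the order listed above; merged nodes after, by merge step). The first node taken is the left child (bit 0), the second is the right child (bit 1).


Huffman tree construction:
Step 1: Merge D(6) + F(8) = 14
Step 2: Merge E(9) + (D+F)(14) = 23
Step 3: Merge A(17) + (E+(D+F))(23) = 40
Step 4: Merge C(30) + (A+(E+(D+F)))(40) = 70
Read each symbol's code off the tree from the root (left child = 0, right child = 1).

Codes:
  E: 110 (length 3)
  F: 1111 (length 4)
  A: 10 (length 2)
  C: 0 (length 1)
  D: 1110 (length 4)
Average code length: 147/70 = 2.1000 bits/symbol


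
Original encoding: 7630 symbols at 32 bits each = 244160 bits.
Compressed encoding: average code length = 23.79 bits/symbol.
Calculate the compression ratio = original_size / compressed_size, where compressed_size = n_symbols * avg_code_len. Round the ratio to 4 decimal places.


original_size = n_symbols * orig_bits = 7630 * 32 = 244160 bits
compressed_size = n_symbols * avg_code_len = 7630 * 23.79 = 181517.7 bits
ratio = original_size / compressed_size = 244160 / 181517.7 = 1.3451

Compression ratio = 1.3451


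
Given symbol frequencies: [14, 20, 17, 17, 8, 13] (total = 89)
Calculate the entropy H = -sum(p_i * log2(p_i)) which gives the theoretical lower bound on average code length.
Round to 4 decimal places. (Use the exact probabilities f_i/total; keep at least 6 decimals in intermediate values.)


Per-symbol terms -p_i * log2(p_i) with p_i = f_i/89:
  p = 14/89 = 0.157303: log2(p) = -2.668379, -p*log2(p) = 0.419745
  p = 20/89 = 0.224719: log2(p) = -2.153805, -p*log2(p) = 0.484001
  p = 17/89 = 0.191011: log2(p) = -2.388271, -p*log2(p) = 0.456187
  p = 17/89 = 0.191011: log2(p) = -2.388271, -p*log2(p) = 0.456187
  p = 8/89 = 0.089888: log2(p) = -3.475733, -p*log2(p) = 0.312425
  p = 13/89 = 0.146067: log2(p) = -2.775294, -p*log2(p) = 0.405380
H = 0.419745 + 0.484001 + 0.456187 + 0.456187 + 0.312425 + 0.405380 = 2.533925

H = 2.5339 bits/symbol


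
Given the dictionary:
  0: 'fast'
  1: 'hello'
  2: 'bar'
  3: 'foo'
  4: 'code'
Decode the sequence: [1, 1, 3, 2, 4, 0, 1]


Look up each index in the dictionary:
  1 -> 'hello'
  1 -> 'hello'
  3 -> 'foo'
  2 -> 'bar'
  4 -> 'code'
  0 -> 'fast'
  1 -> 'hello'

Decoded: "hello hello foo bar code fast hello"


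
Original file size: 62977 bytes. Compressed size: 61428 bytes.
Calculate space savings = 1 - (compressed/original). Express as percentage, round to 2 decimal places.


ratio = compressed/original = 61428/62977 = 0.975404
savings = 1 - ratio = 1 - 0.975404 = 0.024596
as a percentage: 0.024596 * 100 = 2.46%

Space savings = 1 - 61428/62977 = 2.46%


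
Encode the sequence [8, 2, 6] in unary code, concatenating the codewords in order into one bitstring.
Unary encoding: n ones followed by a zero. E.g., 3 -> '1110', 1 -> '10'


Encode each number as n ones followed by a terminating 0:
  8 -> 111111110 (9 bits)
  2 -> 110 (3 bits)
  6 -> 1111110 (7 bits)
Total length = 9 + 3 + 7 = 19 bits.

Unary([8, 2, 6]) = 1111111101101111110 (19 bits)


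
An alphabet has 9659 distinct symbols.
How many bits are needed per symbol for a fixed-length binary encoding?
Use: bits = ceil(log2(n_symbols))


log2(9659) = 13.2377
Bracket: 2^13 = 8192 < 9659 <= 2^14 = 16384
So ceil(log2(9659)) = 14

bits = ceil(log2(9659)) = ceil(13.2377) = 14 bits


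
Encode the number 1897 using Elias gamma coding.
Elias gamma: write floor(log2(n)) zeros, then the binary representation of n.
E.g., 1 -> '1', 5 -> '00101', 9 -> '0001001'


num_bits = floor(log2(1897)) + 1 = 11
leading_zeros = num_bits - 1 = 10
binary(1897) = 11101101001

Elias gamma(1897) = '0000000000' + '11101101001' = 000000000011101101001 (21 bits)


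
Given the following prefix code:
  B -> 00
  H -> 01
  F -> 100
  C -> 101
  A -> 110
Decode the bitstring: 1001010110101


Decoding step by step:
Bits 100 -> F
Bits 101 -> C
Bits 01 -> H
Bits 101 -> C
Bits 01 -> H


Decoded message: FCHCH


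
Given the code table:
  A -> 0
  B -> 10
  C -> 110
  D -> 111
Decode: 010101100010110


Decoding:
0 -> A
10 -> B
10 -> B
110 -> C
0 -> A
0 -> A
10 -> B
110 -> C


Result: ABBCAABC


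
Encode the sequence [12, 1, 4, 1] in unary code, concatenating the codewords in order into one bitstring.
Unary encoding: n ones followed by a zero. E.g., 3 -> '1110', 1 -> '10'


Encode each number as n ones followed by a terminating 0:
  12 -> 1111111111110 (13 bits)
  1 -> 10 (2 bits)
  4 -> 11110 (5 bits)
  1 -> 10 (2 bits)
Total length = 13 + 2 + 5 + 2 = 22 bits.

Unary([12, 1, 4, 1]) = 1111111111110101111010 (22 bits)
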